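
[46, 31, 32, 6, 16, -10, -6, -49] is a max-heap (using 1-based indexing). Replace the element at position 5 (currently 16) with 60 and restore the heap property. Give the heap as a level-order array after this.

[60, 46, 32, 6, 31, -10, -6, -49]

set index 5 from 16 to 60 → [46, 31, 32, 6, 60, -10, -6, -49]
60 > parent 31 at index 2, swap → [46, 60, 32, 6, 31, -10, -6, -49]
60 > parent 46 at index 1, swap → [60, 46, 32, 6, 31, -10, -6, -49]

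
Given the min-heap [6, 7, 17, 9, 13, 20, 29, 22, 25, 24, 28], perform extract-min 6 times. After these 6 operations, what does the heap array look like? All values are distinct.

[22, 24, 28, 25, 29]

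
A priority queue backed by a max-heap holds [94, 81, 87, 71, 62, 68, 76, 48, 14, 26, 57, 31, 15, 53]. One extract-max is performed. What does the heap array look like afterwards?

[87, 81, 76, 71, 62, 68, 53, 48, 14, 26, 57, 31, 15]

remove root 94; move last element 53 to root → [53, 81, 87, 71, 62, 68, 76, 48, 14, 26, 57, 31, 15]
53 vs larger child 87 at index 2, swap → [87, 81, 53, 71, 62, 68, 76, 48, 14, 26, 57, 31, 15]
53 vs larger child 76 at index 6, swap → [87, 81, 76, 71, 62, 68, 53, 48, 14, 26, 57, 31, 15]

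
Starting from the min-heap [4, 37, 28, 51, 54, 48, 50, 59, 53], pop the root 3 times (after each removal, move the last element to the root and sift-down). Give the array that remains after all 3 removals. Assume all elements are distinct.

[48, 51, 50, 59, 54, 53]

extract-min #1 returns 4:
  remove root 4; move last element 53 to root → [53, 37, 28, 51, 54, 48, 50, 59]
  53 vs smaller child 28 at index 2, swap → [28, 37, 53, 51, 54, 48, 50, 59]
  53 vs smaller child 48 at index 5, swap → [28, 37, 48, 51, 54, 53, 50, 59]
extract-min #2 returns 28:
  remove root 28; move last element 59 to root → [59, 37, 48, 51, 54, 53, 50]
  59 vs smaller child 37 at index 1, swap → [37, 59, 48, 51, 54, 53, 50]
  59 vs smaller child 51 at index 3, swap → [37, 51, 48, 59, 54, 53, 50]
extract-min #3 returns 37:
  remove root 37; move last element 50 to root → [50, 51, 48, 59, 54, 53]
  50 vs smaller child 48 at index 2, swap → [48, 51, 50, 59, 54, 53]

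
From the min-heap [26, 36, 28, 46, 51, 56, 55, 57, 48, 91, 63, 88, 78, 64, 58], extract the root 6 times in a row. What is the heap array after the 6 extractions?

[55, 57, 56, 64, 63, 91, 58, 78, 88]

extract-min #1 returns 26:
  remove root 26; move last element 58 to root → [58, 36, 28, 46, 51, 56, 55, 57, 48, 91, 63, 88, 78, 64]
  58 vs smaller child 28 at index 2, swap → [28, 36, 58, 46, 51, 56, 55, 57, 48, 91, 63, 88, 78, 64]
  58 vs smaller child 55 at index 6, swap → [28, 36, 55, 46, 51, 56, 58, 57, 48, 91, 63, 88, 78, 64]
extract-min #2 returns 28:
  remove root 28; move last element 64 to root → [64, 36, 55, 46, 51, 56, 58, 57, 48, 91, 63, 88, 78]
  64 vs smaller child 36 at index 1, swap → [36, 64, 55, 46, 51, 56, 58, 57, 48, 91, 63, 88, 78]
  64 vs smaller child 46 at index 3, swap → [36, 46, 55, 64, 51, 56, 58, 57, 48, 91, 63, 88, 78]
  64 vs smaller child 48 at index 8, swap → [36, 46, 55, 48, 51, 56, 58, 57, 64, 91, 63, 88, 78]
extract-min #3 returns 36:
  remove root 36; move last element 78 to root → [78, 46, 55, 48, 51, 56, 58, 57, 64, 91, 63, 88]
  78 vs smaller child 46 at index 1, swap → [46, 78, 55, 48, 51, 56, 58, 57, 64, 91, 63, 88]
  78 vs smaller child 48 at index 3, swap → [46, 48, 55, 78, 51, 56, 58, 57, 64, 91, 63, 88]
  78 vs smaller child 57 at index 7, swap → [46, 48, 55, 57, 51, 56, 58, 78, 64, 91, 63, 88]
extract-min #4 returns 46:
  remove root 46; move last element 88 to root → [88, 48, 55, 57, 51, 56, 58, 78, 64, 91, 63]
  88 vs smaller child 48 at index 1, swap → [48, 88, 55, 57, 51, 56, 58, 78, 64, 91, 63]
  88 vs smaller child 51 at index 4, swap → [48, 51, 55, 57, 88, 56, 58, 78, 64, 91, 63]
  88 vs smaller child 63 at index 10, swap → [48, 51, 55, 57, 63, 56, 58, 78, 64, 91, 88]
extract-min #5 returns 48:
  remove root 48; move last element 88 to root → [88, 51, 55, 57, 63, 56, 58, 78, 64, 91]
  88 vs smaller child 51 at index 1, swap → [51, 88, 55, 57, 63, 56, 58, 78, 64, 91]
  88 vs smaller child 57 at index 3, swap → [51, 57, 55, 88, 63, 56, 58, 78, 64, 91]
  88 vs smaller child 64 at index 8, swap → [51, 57, 55, 64, 63, 56, 58, 78, 88, 91]
extract-min #6 returns 51:
  remove root 51; move last element 91 to root → [91, 57, 55, 64, 63, 56, 58, 78, 88]
  91 vs smaller child 55 at index 2, swap → [55, 57, 91, 64, 63, 56, 58, 78, 88]
  91 vs smaller child 56 at index 5, swap → [55, 57, 56, 64, 63, 91, 58, 78, 88]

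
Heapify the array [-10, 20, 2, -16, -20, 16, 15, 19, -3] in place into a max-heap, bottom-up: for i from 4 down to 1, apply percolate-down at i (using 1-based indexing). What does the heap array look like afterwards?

sift down from index 4:
  -16 vs larger child 19 at index 8, swap → [-10, 20, 2, 19, -20, 16, 15, -16, -3]
sift down from index 3:
  2 vs larger child 16 at index 6, swap → [-10, 20, 16, 19, -20, 2, 15, -16, -3]
sift down from index 2: already satisfies heap property
sift down from index 1:
  -10 vs larger child 20 at index 2, swap → [20, -10, 16, 19, -20, 2, 15, -16, -3]
  -10 vs larger child 19 at index 4, swap → [20, 19, 16, -10, -20, 2, 15, -16, -3]
  -10 vs larger child -3 at index 9, swap → [20, 19, 16, -3, -20, 2, 15, -16, -10]

[20, 19, 16, -3, -20, 2, 15, -16, -10]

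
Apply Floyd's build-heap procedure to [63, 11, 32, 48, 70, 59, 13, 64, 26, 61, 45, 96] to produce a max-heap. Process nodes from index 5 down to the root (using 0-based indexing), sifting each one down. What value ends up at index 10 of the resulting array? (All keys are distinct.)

45

sift down from index 5:
  59 vs only child 96 at index 11, swap → [63, 11, 32, 48, 70, 96, 13, 64, 26, 61, 45, 59]
sift down from index 4: already satisfies heap property
sift down from index 3:
  48 vs larger child 64 at index 7, swap → [63, 11, 32, 64, 70, 96, 13, 48, 26, 61, 45, 59]
sift down from index 2:
  32 vs larger child 96 at index 5, swap → [63, 11, 96, 64, 70, 32, 13, 48, 26, 61, 45, 59]
  32 vs only child 59 at index 11, swap → [63, 11, 96, 64, 70, 59, 13, 48, 26, 61, 45, 32]
sift down from index 1:
  11 vs larger child 70 at index 4, swap → [63, 70, 96, 64, 11, 59, 13, 48, 26, 61, 45, 32]
  11 vs larger child 61 at index 9, swap → [63, 70, 96, 64, 61, 59, 13, 48, 26, 11, 45, 32]
sift down from index 0:
  63 vs larger child 96 at index 2, swap → [96, 70, 63, 64, 61, 59, 13, 48, 26, 11, 45, 32]
resulting array: [96, 70, 63, 64, 61, 59, 13, 48, 26, 11, 45, 32]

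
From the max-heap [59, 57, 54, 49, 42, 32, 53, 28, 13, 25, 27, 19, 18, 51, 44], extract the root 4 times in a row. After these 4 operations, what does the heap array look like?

extract-max #1 returns 59:
  remove root 59; move last element 44 to root → [44, 57, 54, 49, 42, 32, 53, 28, 13, 25, 27, 19, 18, 51]
  44 vs larger child 57 at index 1, swap → [57, 44, 54, 49, 42, 32, 53, 28, 13, 25, 27, 19, 18, 51]
  44 vs larger child 49 at index 3, swap → [57, 49, 54, 44, 42, 32, 53, 28, 13, 25, 27, 19, 18, 51]
extract-max #2 returns 57:
  remove root 57; move last element 51 to root → [51, 49, 54, 44, 42, 32, 53, 28, 13, 25, 27, 19, 18]
  51 vs larger child 54 at index 2, swap → [54, 49, 51, 44, 42, 32, 53, 28, 13, 25, 27, 19, 18]
  51 vs larger child 53 at index 6, swap → [54, 49, 53, 44, 42, 32, 51, 28, 13, 25, 27, 19, 18]
extract-max #3 returns 54:
  remove root 54; move last element 18 to root → [18, 49, 53, 44, 42, 32, 51, 28, 13, 25, 27, 19]
  18 vs larger child 53 at index 2, swap → [53, 49, 18, 44, 42, 32, 51, 28, 13, 25, 27, 19]
  18 vs larger child 51 at index 6, swap → [53, 49, 51, 44, 42, 32, 18, 28, 13, 25, 27, 19]
extract-max #4 returns 53:
  remove root 53; move last element 19 to root → [19, 49, 51, 44, 42, 32, 18, 28, 13, 25, 27]
  19 vs larger child 51 at index 2, swap → [51, 49, 19, 44, 42, 32, 18, 28, 13, 25, 27]
  19 vs larger child 32 at index 5, swap → [51, 49, 32, 44, 42, 19, 18, 28, 13, 25, 27]

[51, 49, 32, 44, 42, 19, 18, 28, 13, 25, 27]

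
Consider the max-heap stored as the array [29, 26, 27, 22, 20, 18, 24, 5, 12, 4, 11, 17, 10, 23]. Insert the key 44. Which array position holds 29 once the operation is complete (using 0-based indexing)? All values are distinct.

2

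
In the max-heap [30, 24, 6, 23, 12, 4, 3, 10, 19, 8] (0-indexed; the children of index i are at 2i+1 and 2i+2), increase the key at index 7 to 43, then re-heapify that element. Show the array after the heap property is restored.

set index 7 from 10 to 43 → [30, 24, 6, 23, 12, 4, 3, 43, 19, 8]
43 > parent 23 at index 3, swap → [30, 24, 6, 43, 12, 4, 3, 23, 19, 8]
43 > parent 24 at index 1, swap → [30, 43, 6, 24, 12, 4, 3, 23, 19, 8]
43 > parent 30 at index 0, swap → [43, 30, 6, 24, 12, 4, 3, 23, 19, 8]

[43, 30, 6, 24, 12, 4, 3, 23, 19, 8]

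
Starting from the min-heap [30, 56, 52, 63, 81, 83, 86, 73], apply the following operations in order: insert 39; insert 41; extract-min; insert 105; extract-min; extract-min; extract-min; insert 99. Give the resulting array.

insert 39:
  append 39 at index 8 → [30, 56, 52, 63, 81, 83, 86, 73, 39]
  39 < parent 63 at index 3, swap → [30, 56, 52, 39, 81, 83, 86, 73, 63]
  39 < parent 56 at index 1, swap → [30, 39, 52, 56, 81, 83, 86, 73, 63]
insert 41:
  append 41 at index 9 → [30, 39, 52, 56, 81, 83, 86, 73, 63, 41]
  41 < parent 81 at index 4, swap → [30, 39, 52, 56, 41, 83, 86, 73, 63, 81]
extract-min → returns 30:
  remove root 30; move last element 81 to root → [81, 39, 52, 56, 41, 83, 86, 73, 63]
  81 vs smaller child 39 at index 1, swap → [39, 81, 52, 56, 41, 83, 86, 73, 63]
  81 vs smaller child 41 at index 4, swap → [39, 41, 52, 56, 81, 83, 86, 73, 63]
insert 105:
  append 105 at index 9 → [39, 41, 52, 56, 81, 83, 86, 73, 63, 105] (no swap needed)
extract-min → returns 39:
  remove root 39; move last element 105 to root → [105, 41, 52, 56, 81, 83, 86, 73, 63]
  105 vs smaller child 41 at index 1, swap → [41, 105, 52, 56, 81, 83, 86, 73, 63]
  105 vs smaller child 56 at index 3, swap → [41, 56, 52, 105, 81, 83, 86, 73, 63]
  105 vs smaller child 63 at index 8, swap → [41, 56, 52, 63, 81, 83, 86, 73, 105]
extract-min → returns 41:
  remove root 41; move last element 105 to root → [105, 56, 52, 63, 81, 83, 86, 73]
  105 vs smaller child 52 at index 2, swap → [52, 56, 105, 63, 81, 83, 86, 73]
  105 vs smaller child 83 at index 5, swap → [52, 56, 83, 63, 81, 105, 86, 73]
extract-min → returns 52:
  remove root 52; move last element 73 to root → [73, 56, 83, 63, 81, 105, 86]
  73 vs smaller child 56 at index 1, swap → [56, 73, 83, 63, 81, 105, 86]
  73 vs smaller child 63 at index 3, swap → [56, 63, 83, 73, 81, 105, 86]
insert 99:
  append 99 at index 7 → [56, 63, 83, 73, 81, 105, 86, 99] (no swap needed)

[56, 63, 83, 73, 81, 105, 86, 99]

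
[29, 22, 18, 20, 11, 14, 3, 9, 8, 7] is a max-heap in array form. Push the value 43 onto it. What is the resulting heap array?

[43, 29, 18, 20, 22, 14, 3, 9, 8, 7, 11]

append 43 at index 10 → [29, 22, 18, 20, 11, 14, 3, 9, 8, 7, 43]
43 > parent 11 at index 4, swap → [29, 22, 18, 20, 43, 14, 3, 9, 8, 7, 11]
43 > parent 22 at index 1, swap → [29, 43, 18, 20, 22, 14, 3, 9, 8, 7, 11]
43 > parent 29 at index 0, swap → [43, 29, 18, 20, 22, 14, 3, 9, 8, 7, 11]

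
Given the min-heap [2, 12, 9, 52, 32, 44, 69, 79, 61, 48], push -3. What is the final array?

[-3, 2, 9, 52, 12, 44, 69, 79, 61, 48, 32]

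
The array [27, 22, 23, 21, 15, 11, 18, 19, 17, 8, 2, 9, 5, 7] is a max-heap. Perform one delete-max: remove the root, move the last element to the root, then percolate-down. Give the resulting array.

remove root 27; move last element 7 to root → [7, 22, 23, 21, 15, 11, 18, 19, 17, 8, 2, 9, 5]
7 vs larger child 23 at index 2, swap → [23, 22, 7, 21, 15, 11, 18, 19, 17, 8, 2, 9, 5]
7 vs larger child 18 at index 6, swap → [23, 22, 18, 21, 15, 11, 7, 19, 17, 8, 2, 9, 5]

[23, 22, 18, 21, 15, 11, 7, 19, 17, 8, 2, 9, 5]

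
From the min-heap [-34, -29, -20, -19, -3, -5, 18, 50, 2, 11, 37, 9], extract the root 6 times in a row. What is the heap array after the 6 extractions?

extract-min #1 returns -34:
  remove root -34; move last element 9 to root → [9, -29, -20, -19, -3, -5, 18, 50, 2, 11, 37]
  9 vs smaller child -29 at index 1, swap → [-29, 9, -20, -19, -3, -5, 18, 50, 2, 11, 37]
  9 vs smaller child -19 at index 3, swap → [-29, -19, -20, 9, -3, -5, 18, 50, 2, 11, 37]
  9 vs smaller child 2 at index 8, swap → [-29, -19, -20, 2, -3, -5, 18, 50, 9, 11, 37]
extract-min #2 returns -29:
  remove root -29; move last element 37 to root → [37, -19, -20, 2, -3, -5, 18, 50, 9, 11]
  37 vs smaller child -20 at index 2, swap → [-20, -19, 37, 2, -3, -5, 18, 50, 9, 11]
  37 vs smaller child -5 at index 5, swap → [-20, -19, -5, 2, -3, 37, 18, 50, 9, 11]
extract-min #3 returns -20:
  remove root -20; move last element 11 to root → [11, -19, -5, 2, -3, 37, 18, 50, 9]
  11 vs smaller child -19 at index 1, swap → [-19, 11, -5, 2, -3, 37, 18, 50, 9]
  11 vs smaller child -3 at index 4, swap → [-19, -3, -5, 2, 11, 37, 18, 50, 9]
extract-min #4 returns -19:
  remove root -19; move last element 9 to root → [9, -3, -5, 2, 11, 37, 18, 50]
  9 vs smaller child -5 at index 2, swap → [-5, -3, 9, 2, 11, 37, 18, 50]
extract-min #5 returns -5:
  remove root -5; move last element 50 to root → [50, -3, 9, 2, 11, 37, 18]
  50 vs smaller child -3 at index 1, swap → [-3, 50, 9, 2, 11, 37, 18]
  50 vs smaller child 2 at index 3, swap → [-3, 2, 9, 50, 11, 37, 18]
extract-min #6 returns -3:
  remove root -3; move last element 18 to root → [18, 2, 9, 50, 11, 37]
  18 vs smaller child 2 at index 1, swap → [2, 18, 9, 50, 11, 37]
  18 vs smaller child 11 at index 4, swap → [2, 11, 9, 50, 18, 37]

[2, 11, 9, 50, 18, 37]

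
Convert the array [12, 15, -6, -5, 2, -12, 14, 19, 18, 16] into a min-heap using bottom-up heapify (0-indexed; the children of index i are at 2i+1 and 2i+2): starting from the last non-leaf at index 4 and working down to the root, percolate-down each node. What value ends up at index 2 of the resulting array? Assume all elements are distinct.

-6

sift down from index 4: already satisfies heap property
sift down from index 3: already satisfies heap property
sift down from index 2:
  -6 vs smaller child -12 at index 5, swap → [12, 15, -12, -5, 2, -6, 14, 19, 18, 16]
sift down from index 1:
  15 vs smaller child -5 at index 3, swap → [12, -5, -12, 15, 2, -6, 14, 19, 18, 16]
sift down from index 0:
  12 vs smaller child -12 at index 2, swap → [-12, -5, 12, 15, 2, -6, 14, 19, 18, 16]
  12 vs smaller child -6 at index 5, swap → [-12, -5, -6, 15, 2, 12, 14, 19, 18, 16]
resulting array: [-12, -5, -6, 15, 2, 12, 14, 19, 18, 16]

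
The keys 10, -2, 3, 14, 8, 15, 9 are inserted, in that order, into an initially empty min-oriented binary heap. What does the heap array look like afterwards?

[-2, 8, 3, 14, 10, 15, 9]

Insert 10:
  append 10 at index 0 → [10] (no swap needed)
Insert -2:
  append -2 at index 1 → [10, -2]
  -2 < parent 10 at index 0, swap → [-2, 10]
Insert 3:
  append 3 at index 2 → [-2, 10, 3] (no swap needed)
Insert 14:
  append 14 at index 3 → [-2, 10, 3, 14] (no swap needed)
Insert 8:
  append 8 at index 4 → [-2, 10, 3, 14, 8]
  8 < parent 10 at index 1, swap → [-2, 8, 3, 14, 10]
Insert 15:
  append 15 at index 5 → [-2, 8, 3, 14, 10, 15] (no swap needed)
Insert 9:
  append 9 at index 6 → [-2, 8, 3, 14, 10, 15, 9] (no swap needed)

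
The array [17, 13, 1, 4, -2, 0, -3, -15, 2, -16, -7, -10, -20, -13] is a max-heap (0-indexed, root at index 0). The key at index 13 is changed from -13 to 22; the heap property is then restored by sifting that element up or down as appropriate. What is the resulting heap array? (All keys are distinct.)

[22, 13, 17, 4, -2, 0, 1, -15, 2, -16, -7, -10, -20, -3]

set index 13 from -13 to 22 → [17, 13, 1, 4, -2, 0, -3, -15, 2, -16, -7, -10, -20, 22]
22 > parent -3 at index 6, swap → [17, 13, 1, 4, -2, 0, 22, -15, 2, -16, -7, -10, -20, -3]
22 > parent 1 at index 2, swap → [17, 13, 22, 4, -2, 0, 1, -15, 2, -16, -7, -10, -20, -3]
22 > parent 17 at index 0, swap → [22, 13, 17, 4, -2, 0, 1, -15, 2, -16, -7, -10, -20, -3]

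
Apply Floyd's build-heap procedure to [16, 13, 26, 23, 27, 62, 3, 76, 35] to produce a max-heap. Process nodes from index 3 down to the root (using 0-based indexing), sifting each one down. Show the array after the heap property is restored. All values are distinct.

[76, 35, 62, 23, 27, 26, 3, 16, 13]

sift down from index 3:
  23 vs larger child 76 at index 7, swap → [16, 13, 26, 76, 27, 62, 3, 23, 35]
sift down from index 2:
  26 vs larger child 62 at index 5, swap → [16, 13, 62, 76, 27, 26, 3, 23, 35]
sift down from index 1:
  13 vs larger child 76 at index 3, swap → [16, 76, 62, 13, 27, 26, 3, 23, 35]
  13 vs larger child 35 at index 8, swap → [16, 76, 62, 35, 27, 26, 3, 23, 13]
sift down from index 0:
  16 vs larger child 76 at index 1, swap → [76, 16, 62, 35, 27, 26, 3, 23, 13]
  16 vs larger child 35 at index 3, swap → [76, 35, 62, 16, 27, 26, 3, 23, 13]
  16 vs larger child 23 at index 7, swap → [76, 35, 62, 23, 27, 26, 3, 16, 13]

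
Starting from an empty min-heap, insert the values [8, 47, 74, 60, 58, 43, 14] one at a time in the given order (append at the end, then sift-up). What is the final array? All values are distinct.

[8, 47, 14, 60, 58, 74, 43]

Insert 8:
  append 8 at index 0 → [8] (no swap needed)
Insert 47:
  append 47 at index 1 → [8, 47] (no swap needed)
Insert 74:
  append 74 at index 2 → [8, 47, 74] (no swap needed)
Insert 60:
  append 60 at index 3 → [8, 47, 74, 60] (no swap needed)
Insert 58:
  append 58 at index 4 → [8, 47, 74, 60, 58] (no swap needed)
Insert 43:
  append 43 at index 5 → [8, 47, 74, 60, 58, 43]
  43 < parent 74 at index 2, swap → [8, 47, 43, 60, 58, 74]
Insert 14:
  append 14 at index 6 → [8, 47, 43, 60, 58, 74, 14]
  14 < parent 43 at index 2, swap → [8, 47, 14, 60, 58, 74, 43]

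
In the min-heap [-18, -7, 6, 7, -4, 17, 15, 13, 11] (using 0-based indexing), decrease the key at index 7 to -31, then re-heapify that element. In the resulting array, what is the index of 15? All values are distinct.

6

set index 7 from 13 to -31 → [-18, -7, 6, 7, -4, 17, 15, -31, 11]
-31 < parent 7 at index 3, swap → [-18, -7, 6, -31, -4, 17, 15, 7, 11]
-31 < parent -7 at index 1, swap → [-18, -31, 6, -7, -4, 17, 15, 7, 11]
-31 < parent -18 at index 0, swap → [-31, -18, 6, -7, -4, 17, 15, 7, 11]
resulting array: [-31, -18, 6, -7, -4, 17, 15, 7, 11]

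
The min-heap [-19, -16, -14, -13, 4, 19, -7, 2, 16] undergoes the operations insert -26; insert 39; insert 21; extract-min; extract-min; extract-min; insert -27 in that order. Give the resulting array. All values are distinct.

[-27, -14, -7, 2, -13, 19, 21, 39, 16, 4]

insert -26:
  append -26 at index 9 → [-19, -16, -14, -13, 4, 19, -7, 2, 16, -26]
  -26 < parent 4 at index 4, swap → [-19, -16, -14, -13, -26, 19, -7, 2, 16, 4]
  -26 < parent -16 at index 1, swap → [-19, -26, -14, -13, -16, 19, -7, 2, 16, 4]
  -26 < parent -19 at index 0, swap → [-26, -19, -14, -13, -16, 19, -7, 2, 16, 4]
insert 39:
  append 39 at index 10 → [-26, -19, -14, -13, -16, 19, -7, 2, 16, 4, 39] (no swap needed)
insert 21:
  append 21 at index 11 → [-26, -19, -14, -13, -16, 19, -7, 2, 16, 4, 39, 21] (no swap needed)
extract-min → returns -26:
  remove root -26; move last element 21 to root → [21, -19, -14, -13, -16, 19, -7, 2, 16, 4, 39]
  21 vs smaller child -19 at index 1, swap → [-19, 21, -14, -13, -16, 19, -7, 2, 16, 4, 39]
  21 vs smaller child -16 at index 4, swap → [-19, -16, -14, -13, 21, 19, -7, 2, 16, 4, 39]
  21 vs smaller child 4 at index 9, swap → [-19, -16, -14, -13, 4, 19, -7, 2, 16, 21, 39]
extract-min → returns -19:
  remove root -19; move last element 39 to root → [39, -16, -14, -13, 4, 19, -7, 2, 16, 21]
  39 vs smaller child -16 at index 1, swap → [-16, 39, -14, -13, 4, 19, -7, 2, 16, 21]
  39 vs smaller child -13 at index 3, swap → [-16, -13, -14, 39, 4, 19, -7, 2, 16, 21]
  39 vs smaller child 2 at index 7, swap → [-16, -13, -14, 2, 4, 19, -7, 39, 16, 21]
extract-min → returns -16:
  remove root -16; move last element 21 to root → [21, -13, -14, 2, 4, 19, -7, 39, 16]
  21 vs smaller child -14 at index 2, swap → [-14, -13, 21, 2, 4, 19, -7, 39, 16]
  21 vs smaller child -7 at index 6, swap → [-14, -13, -7, 2, 4, 19, 21, 39, 16]
insert -27:
  append -27 at index 9 → [-14, -13, -7, 2, 4, 19, 21, 39, 16, -27]
  -27 < parent 4 at index 4, swap → [-14, -13, -7, 2, -27, 19, 21, 39, 16, 4]
  -27 < parent -13 at index 1, swap → [-14, -27, -7, 2, -13, 19, 21, 39, 16, 4]
  -27 < parent -14 at index 0, swap → [-27, -14, -7, 2, -13, 19, 21, 39, 16, 4]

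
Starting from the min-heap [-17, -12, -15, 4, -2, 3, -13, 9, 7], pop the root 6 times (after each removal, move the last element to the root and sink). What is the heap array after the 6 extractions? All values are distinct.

[4, 9, 7]

extract-min #1 returns -17:
  remove root -17; move last element 7 to root → [7, -12, -15, 4, -2, 3, -13, 9]
  7 vs smaller child -15 at index 2, swap → [-15, -12, 7, 4, -2, 3, -13, 9]
  7 vs smaller child -13 at index 6, swap → [-15, -12, -13, 4, -2, 3, 7, 9]
extract-min #2 returns -15:
  remove root -15; move last element 9 to root → [9, -12, -13, 4, -2, 3, 7]
  9 vs smaller child -13 at index 2, swap → [-13, -12, 9, 4, -2, 3, 7]
  9 vs smaller child 3 at index 5, swap → [-13, -12, 3, 4, -2, 9, 7]
extract-min #3 returns -13:
  remove root -13; move last element 7 to root → [7, -12, 3, 4, -2, 9]
  7 vs smaller child -12 at index 1, swap → [-12, 7, 3, 4, -2, 9]
  7 vs smaller child -2 at index 4, swap → [-12, -2, 3, 4, 7, 9]
extract-min #4 returns -12:
  remove root -12; move last element 9 to root → [9, -2, 3, 4, 7]
  9 vs smaller child -2 at index 1, swap → [-2, 9, 3, 4, 7]
  9 vs smaller child 4 at index 3, swap → [-2, 4, 3, 9, 7]
extract-min #5 returns -2:
  remove root -2; move last element 7 to root → [7, 4, 3, 9]
  7 vs smaller child 3 at index 2, swap → [3, 4, 7, 9]
extract-min #6 returns 3:
  remove root 3; move last element 9 to root → [9, 4, 7]
  9 vs smaller child 4 at index 1, swap → [4, 9, 7]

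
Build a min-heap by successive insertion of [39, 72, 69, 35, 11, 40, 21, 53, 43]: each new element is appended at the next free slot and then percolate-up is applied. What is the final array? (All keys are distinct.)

Insert 39:
  append 39 at index 0 → [39] (no swap needed)
Insert 72:
  append 72 at index 1 → [39, 72] (no swap needed)
Insert 69:
  append 69 at index 2 → [39, 72, 69] (no swap needed)
Insert 35:
  append 35 at index 3 → [39, 72, 69, 35]
  35 < parent 72 at index 1, swap → [39, 35, 69, 72]
  35 < parent 39 at index 0, swap → [35, 39, 69, 72]
Insert 11:
  append 11 at index 4 → [35, 39, 69, 72, 11]
  11 < parent 39 at index 1, swap → [35, 11, 69, 72, 39]
  11 < parent 35 at index 0, swap → [11, 35, 69, 72, 39]
Insert 40:
  append 40 at index 5 → [11, 35, 69, 72, 39, 40]
  40 < parent 69 at index 2, swap → [11, 35, 40, 72, 39, 69]
Insert 21:
  append 21 at index 6 → [11, 35, 40, 72, 39, 69, 21]
  21 < parent 40 at index 2, swap → [11, 35, 21, 72, 39, 69, 40]
Insert 53:
  append 53 at index 7 → [11, 35, 21, 72, 39, 69, 40, 53]
  53 < parent 72 at index 3, swap → [11, 35, 21, 53, 39, 69, 40, 72]
Insert 43:
  append 43 at index 8 → [11, 35, 21, 53, 39, 69, 40, 72, 43]
  43 < parent 53 at index 3, swap → [11, 35, 21, 43, 39, 69, 40, 72, 53]

[11, 35, 21, 43, 39, 69, 40, 72, 53]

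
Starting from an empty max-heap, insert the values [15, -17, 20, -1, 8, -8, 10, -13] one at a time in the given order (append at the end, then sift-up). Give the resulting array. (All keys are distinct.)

[20, 8, 15, -13, -1, -8, 10, -17]

Insert 15:
  append 15 at index 0 → [15] (no swap needed)
Insert -17:
  append -17 at index 1 → [15, -17] (no swap needed)
Insert 20:
  append 20 at index 2 → [15, -17, 20]
  20 > parent 15 at index 0, swap → [20, -17, 15]
Insert -1:
  append -1 at index 3 → [20, -17, 15, -1]
  -1 > parent -17 at index 1, swap → [20, -1, 15, -17]
Insert 8:
  append 8 at index 4 → [20, -1, 15, -17, 8]
  8 > parent -1 at index 1, swap → [20, 8, 15, -17, -1]
Insert -8:
  append -8 at index 5 → [20, 8, 15, -17, -1, -8] (no swap needed)
Insert 10:
  append 10 at index 6 → [20, 8, 15, -17, -1, -8, 10] (no swap needed)
Insert -13:
  append -13 at index 7 → [20, 8, 15, -17, -1, -8, 10, -13]
  -13 > parent -17 at index 3, swap → [20, 8, 15, -13, -1, -8, 10, -17]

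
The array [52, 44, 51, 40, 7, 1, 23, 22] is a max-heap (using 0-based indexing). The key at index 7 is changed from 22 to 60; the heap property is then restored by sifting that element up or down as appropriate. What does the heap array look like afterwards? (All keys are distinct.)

[60, 52, 51, 44, 7, 1, 23, 40]

set index 7 from 22 to 60 → [52, 44, 51, 40, 7, 1, 23, 60]
60 > parent 40 at index 3, swap → [52, 44, 51, 60, 7, 1, 23, 40]
60 > parent 44 at index 1, swap → [52, 60, 51, 44, 7, 1, 23, 40]
60 > parent 52 at index 0, swap → [60, 52, 51, 44, 7, 1, 23, 40]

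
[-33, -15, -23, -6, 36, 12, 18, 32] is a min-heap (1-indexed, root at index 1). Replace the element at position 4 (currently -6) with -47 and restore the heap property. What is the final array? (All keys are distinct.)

set index 4 from -6 to -47 → [-33, -15, -23, -47, 36, 12, 18, 32]
-47 < parent -15 at index 2, swap → [-33, -47, -23, -15, 36, 12, 18, 32]
-47 < parent -33 at index 1, swap → [-47, -33, -23, -15, 36, 12, 18, 32]

[-47, -33, -23, -15, 36, 12, 18, 32]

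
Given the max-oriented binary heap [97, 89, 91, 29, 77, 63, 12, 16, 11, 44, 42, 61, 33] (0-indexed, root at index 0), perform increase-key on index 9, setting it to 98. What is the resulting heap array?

[98, 97, 91, 29, 89, 63, 12, 16, 11, 77, 42, 61, 33]

set index 9 from 44 to 98 → [97, 89, 91, 29, 77, 63, 12, 16, 11, 98, 42, 61, 33]
98 > parent 77 at index 4, swap → [97, 89, 91, 29, 98, 63, 12, 16, 11, 77, 42, 61, 33]
98 > parent 89 at index 1, swap → [97, 98, 91, 29, 89, 63, 12, 16, 11, 77, 42, 61, 33]
98 > parent 97 at index 0, swap → [98, 97, 91, 29, 89, 63, 12, 16, 11, 77, 42, 61, 33]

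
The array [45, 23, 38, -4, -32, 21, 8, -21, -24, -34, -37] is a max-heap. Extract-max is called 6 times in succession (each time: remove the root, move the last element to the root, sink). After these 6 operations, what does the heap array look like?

[-21, -32, -24, -34, -37]

extract-max #1 returns 45:
  remove root 45; move last element -37 to root → [-37, 23, 38, -4, -32, 21, 8, -21, -24, -34]
  -37 vs larger child 38 at index 2, swap → [38, 23, -37, -4, -32, 21, 8, -21, -24, -34]
  -37 vs larger child 21 at index 5, swap → [38, 23, 21, -4, -32, -37, 8, -21, -24, -34]
extract-max #2 returns 38:
  remove root 38; move last element -34 to root → [-34, 23, 21, -4, -32, -37, 8, -21, -24]
  -34 vs larger child 23 at index 1, swap → [23, -34, 21, -4, -32, -37, 8, -21, -24]
  -34 vs larger child -4 at index 3, swap → [23, -4, 21, -34, -32, -37, 8, -21, -24]
  -34 vs larger child -21 at index 7, swap → [23, -4, 21, -21, -32, -37, 8, -34, -24]
extract-max #3 returns 23:
  remove root 23; move last element -24 to root → [-24, -4, 21, -21, -32, -37, 8, -34]
  -24 vs larger child 21 at index 2, swap → [21, -4, -24, -21, -32, -37, 8, -34]
  -24 vs larger child 8 at index 6, swap → [21, -4, 8, -21, -32, -37, -24, -34]
extract-max #4 returns 21:
  remove root 21; move last element -34 to root → [-34, -4, 8, -21, -32, -37, -24]
  -34 vs larger child 8 at index 2, swap → [8, -4, -34, -21, -32, -37, -24]
  -34 vs larger child -24 at index 6, swap → [8, -4, -24, -21, -32, -37, -34]
extract-max #5 returns 8:
  remove root 8; move last element -34 to root → [-34, -4, -24, -21, -32, -37]
  -34 vs larger child -4 at index 1, swap → [-4, -34, -24, -21, -32, -37]
  -34 vs larger child -21 at index 3, swap → [-4, -21, -24, -34, -32, -37]
extract-max #6 returns -4:
  remove root -4; move last element -37 to root → [-37, -21, -24, -34, -32]
  -37 vs larger child -21 at index 1, swap → [-21, -37, -24, -34, -32]
  -37 vs larger child -32 at index 4, swap → [-21, -32, -24, -34, -37]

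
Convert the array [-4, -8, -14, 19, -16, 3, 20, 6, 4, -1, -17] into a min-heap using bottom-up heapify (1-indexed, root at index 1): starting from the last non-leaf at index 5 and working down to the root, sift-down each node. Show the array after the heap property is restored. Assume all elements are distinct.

[-17, -16, -14, 4, -8, 3, 20, 6, 19, -1, -4]

sift down from index 5:
  -16 vs smaller child -17 at index 11, swap → [-4, -8, -14, 19, -17, 3, 20, 6, 4, -1, -16]
sift down from index 4:
  19 vs smaller child 4 at index 9, swap → [-4, -8, -14, 4, -17, 3, 20, 6, 19, -1, -16]
sift down from index 3: already satisfies heap property
sift down from index 2:
  -8 vs smaller child -17 at index 5, swap → [-4, -17, -14, 4, -8, 3, 20, 6, 19, -1, -16]
  -8 vs smaller child -16 at index 11, swap → [-4, -17, -14, 4, -16, 3, 20, 6, 19, -1, -8]
sift down from index 1:
  -4 vs smaller child -17 at index 2, swap → [-17, -4, -14, 4, -16, 3, 20, 6, 19, -1, -8]
  -4 vs smaller child -16 at index 5, swap → [-17, -16, -14, 4, -4, 3, 20, 6, 19, -1, -8]
  -4 vs smaller child -8 at index 11, swap → [-17, -16, -14, 4, -8, 3, 20, 6, 19, -1, -4]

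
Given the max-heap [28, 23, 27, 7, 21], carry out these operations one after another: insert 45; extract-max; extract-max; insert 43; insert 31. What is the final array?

insert 45:
  append 45 at index 5 → [28, 23, 27, 7, 21, 45]
  45 > parent 27 at index 2, swap → [28, 23, 45, 7, 21, 27]
  45 > parent 28 at index 0, swap → [45, 23, 28, 7, 21, 27]
extract-max → returns 45:
  remove root 45; move last element 27 to root → [27, 23, 28, 7, 21]
  27 vs larger child 28 at index 2, swap → [28, 23, 27, 7, 21]
extract-max → returns 28:
  remove root 28; move last element 21 to root → [21, 23, 27, 7]
  21 vs larger child 27 at index 2, swap → [27, 23, 21, 7]
insert 43:
  append 43 at index 4 → [27, 23, 21, 7, 43]
  43 > parent 23 at index 1, swap → [27, 43, 21, 7, 23]
  43 > parent 27 at index 0, swap → [43, 27, 21, 7, 23]
insert 31:
  append 31 at index 5 → [43, 27, 21, 7, 23, 31]
  31 > parent 21 at index 2, swap → [43, 27, 31, 7, 23, 21]

[43, 27, 31, 7, 23, 21]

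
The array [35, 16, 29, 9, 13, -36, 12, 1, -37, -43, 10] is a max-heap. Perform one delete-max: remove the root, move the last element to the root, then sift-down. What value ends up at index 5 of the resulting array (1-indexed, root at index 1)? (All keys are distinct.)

13

remove root 35; move last element 10 to root → [10, 16, 29, 9, 13, -36, 12, 1, -37, -43]
10 vs larger child 29 at index 3, swap → [29, 16, 10, 9, 13, -36, 12, 1, -37, -43]
10 vs larger child 12 at index 7, swap → [29, 16, 12, 9, 13, -36, 10, 1, -37, -43]
resulting array: [29, 16, 12, 9, 13, -36, 10, 1, -37, -43]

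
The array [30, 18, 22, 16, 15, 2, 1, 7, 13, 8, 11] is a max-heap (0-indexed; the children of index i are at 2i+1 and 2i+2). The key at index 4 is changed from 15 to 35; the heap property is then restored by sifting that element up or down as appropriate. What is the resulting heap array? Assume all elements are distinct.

[35, 30, 22, 16, 18, 2, 1, 7, 13, 8, 11]

set index 4 from 15 to 35 → [30, 18, 22, 16, 35, 2, 1, 7, 13, 8, 11]
35 > parent 18 at index 1, swap → [30, 35, 22, 16, 18, 2, 1, 7, 13, 8, 11]
35 > parent 30 at index 0, swap → [35, 30, 22, 16, 18, 2, 1, 7, 13, 8, 11]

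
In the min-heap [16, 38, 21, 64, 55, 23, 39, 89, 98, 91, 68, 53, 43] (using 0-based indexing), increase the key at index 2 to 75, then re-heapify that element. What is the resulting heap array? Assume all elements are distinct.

[16, 38, 23, 64, 55, 43, 39, 89, 98, 91, 68, 53, 75]

set index 2 from 21 to 75 → [16, 38, 75, 64, 55, 23, 39, 89, 98, 91, 68, 53, 43]
75 vs smaller child 23 at index 5, swap → [16, 38, 23, 64, 55, 75, 39, 89, 98, 91, 68, 53, 43]
75 vs smaller child 43 at index 12, swap → [16, 38, 23, 64, 55, 43, 39, 89, 98, 91, 68, 53, 75]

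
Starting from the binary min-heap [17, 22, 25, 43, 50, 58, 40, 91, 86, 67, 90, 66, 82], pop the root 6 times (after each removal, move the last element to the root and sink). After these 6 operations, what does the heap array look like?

[58, 67, 66, 82, 86, 90, 91]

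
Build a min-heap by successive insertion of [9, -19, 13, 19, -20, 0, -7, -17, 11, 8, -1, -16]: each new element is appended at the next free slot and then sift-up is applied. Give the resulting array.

[-20, -19, -16, -17, -1, -7, 0, 19, 11, 9, 8, 13]

Insert 9:
  append 9 at index 0 → [9] (no swap needed)
Insert -19:
  append -19 at index 1 → [9, -19]
  -19 < parent 9 at index 0, swap → [-19, 9]
Insert 13:
  append 13 at index 2 → [-19, 9, 13] (no swap needed)
Insert 19:
  append 19 at index 3 → [-19, 9, 13, 19] (no swap needed)
Insert -20:
  append -20 at index 4 → [-19, 9, 13, 19, -20]
  -20 < parent 9 at index 1, swap → [-19, -20, 13, 19, 9]
  -20 < parent -19 at index 0, swap → [-20, -19, 13, 19, 9]
Insert 0:
  append 0 at index 5 → [-20, -19, 13, 19, 9, 0]
  0 < parent 13 at index 2, swap → [-20, -19, 0, 19, 9, 13]
Insert -7:
  append -7 at index 6 → [-20, -19, 0, 19, 9, 13, -7]
  -7 < parent 0 at index 2, swap → [-20, -19, -7, 19, 9, 13, 0]
Insert -17:
  append -17 at index 7 → [-20, -19, -7, 19, 9, 13, 0, -17]
  -17 < parent 19 at index 3, swap → [-20, -19, -7, -17, 9, 13, 0, 19]
Insert 11:
  append 11 at index 8 → [-20, -19, -7, -17, 9, 13, 0, 19, 11] (no swap needed)
Insert 8:
  append 8 at index 9 → [-20, -19, -7, -17, 9, 13, 0, 19, 11, 8]
  8 < parent 9 at index 4, swap → [-20, -19, -7, -17, 8, 13, 0, 19, 11, 9]
Insert -1:
  append -1 at index 10 → [-20, -19, -7, -17, 8, 13, 0, 19, 11, 9, -1]
  -1 < parent 8 at index 4, swap → [-20, -19, -7, -17, -1, 13, 0, 19, 11, 9, 8]
Insert -16:
  append -16 at index 11 → [-20, -19, -7, -17, -1, 13, 0, 19, 11, 9, 8, -16]
  -16 < parent 13 at index 5, swap → [-20, -19, -7, -17, -1, -16, 0, 19, 11, 9, 8, 13]
  -16 < parent -7 at index 2, swap → [-20, -19, -16, -17, -1, -7, 0, 19, 11, 9, 8, 13]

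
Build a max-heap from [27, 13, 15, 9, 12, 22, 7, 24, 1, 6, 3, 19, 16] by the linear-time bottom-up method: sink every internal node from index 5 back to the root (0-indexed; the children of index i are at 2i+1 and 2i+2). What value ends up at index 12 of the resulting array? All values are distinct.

16

sift down from index 5: already satisfies heap property
sift down from index 4: already satisfies heap property
sift down from index 3:
  9 vs larger child 24 at index 7, swap → [27, 13, 15, 24, 12, 22, 7, 9, 1, 6, 3, 19, 16]
sift down from index 2:
  15 vs larger child 22 at index 5, swap → [27, 13, 22, 24, 12, 15, 7, 9, 1, 6, 3, 19, 16]
  15 vs larger child 19 at index 11, swap → [27, 13, 22, 24, 12, 19, 7, 9, 1, 6, 3, 15, 16]
sift down from index 1:
  13 vs larger child 24 at index 3, swap → [27, 24, 22, 13, 12, 19, 7, 9, 1, 6, 3, 15, 16]
sift down from index 0: already satisfies heap property
resulting array: [27, 24, 22, 13, 12, 19, 7, 9, 1, 6, 3, 15, 16]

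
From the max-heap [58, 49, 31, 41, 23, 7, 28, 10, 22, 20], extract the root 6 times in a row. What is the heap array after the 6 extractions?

[22, 20, 10, 7]

extract-max #1 returns 58:
  remove root 58; move last element 20 to root → [20, 49, 31, 41, 23, 7, 28, 10, 22]
  20 vs larger child 49 at index 1, swap → [49, 20, 31, 41, 23, 7, 28, 10, 22]
  20 vs larger child 41 at index 3, swap → [49, 41, 31, 20, 23, 7, 28, 10, 22]
  20 vs larger child 22 at index 8, swap → [49, 41, 31, 22, 23, 7, 28, 10, 20]
extract-max #2 returns 49:
  remove root 49; move last element 20 to root → [20, 41, 31, 22, 23, 7, 28, 10]
  20 vs larger child 41 at index 1, swap → [41, 20, 31, 22, 23, 7, 28, 10]
  20 vs larger child 23 at index 4, swap → [41, 23, 31, 22, 20, 7, 28, 10]
extract-max #3 returns 41:
  remove root 41; move last element 10 to root → [10, 23, 31, 22, 20, 7, 28]
  10 vs larger child 31 at index 2, swap → [31, 23, 10, 22, 20, 7, 28]
  10 vs larger child 28 at index 6, swap → [31, 23, 28, 22, 20, 7, 10]
extract-max #4 returns 31:
  remove root 31; move last element 10 to root → [10, 23, 28, 22, 20, 7]
  10 vs larger child 28 at index 2, swap → [28, 23, 10, 22, 20, 7]
extract-max #5 returns 28:
  remove root 28; move last element 7 to root → [7, 23, 10, 22, 20]
  7 vs larger child 23 at index 1, swap → [23, 7, 10, 22, 20]
  7 vs larger child 22 at index 3, swap → [23, 22, 10, 7, 20]
extract-max #6 returns 23:
  remove root 23; move last element 20 to root → [20, 22, 10, 7]
  20 vs larger child 22 at index 1, swap → [22, 20, 10, 7]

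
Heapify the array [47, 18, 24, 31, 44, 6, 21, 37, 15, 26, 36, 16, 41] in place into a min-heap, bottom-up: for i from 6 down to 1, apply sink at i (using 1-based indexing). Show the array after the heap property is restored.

[6, 15, 16, 18, 26, 24, 21, 37, 31, 44, 36, 47, 41]

sift down from index 6: already satisfies heap property
sift down from index 5:
  44 vs smaller child 26 at index 10, swap → [47, 18, 24, 31, 26, 6, 21, 37, 15, 44, 36, 16, 41]
sift down from index 4:
  31 vs smaller child 15 at index 9, swap → [47, 18, 24, 15, 26, 6, 21, 37, 31, 44, 36, 16, 41]
sift down from index 3:
  24 vs smaller child 6 at index 6, swap → [47, 18, 6, 15, 26, 24, 21, 37, 31, 44, 36, 16, 41]
  24 vs smaller child 16 at index 12, swap → [47, 18, 6, 15, 26, 16, 21, 37, 31, 44, 36, 24, 41]
sift down from index 2:
  18 vs smaller child 15 at index 4, swap → [47, 15, 6, 18, 26, 16, 21, 37, 31, 44, 36, 24, 41]
sift down from index 1:
  47 vs smaller child 6 at index 3, swap → [6, 15, 47, 18, 26, 16, 21, 37, 31, 44, 36, 24, 41]
  47 vs smaller child 16 at index 6, swap → [6, 15, 16, 18, 26, 47, 21, 37, 31, 44, 36, 24, 41]
  47 vs smaller child 24 at index 12, swap → [6, 15, 16, 18, 26, 24, 21, 37, 31, 44, 36, 47, 41]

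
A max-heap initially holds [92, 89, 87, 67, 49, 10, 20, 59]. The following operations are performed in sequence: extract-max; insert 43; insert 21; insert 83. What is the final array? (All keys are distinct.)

[89, 83, 87, 59, 67, 10, 20, 43, 21, 49]

extract-max → returns 92:
  remove root 92; move last element 59 to root → [59, 89, 87, 67, 49, 10, 20]
  59 vs larger child 89 at index 1, swap → [89, 59, 87, 67, 49, 10, 20]
  59 vs larger child 67 at index 3, swap → [89, 67, 87, 59, 49, 10, 20]
insert 43:
  append 43 at index 7 → [89, 67, 87, 59, 49, 10, 20, 43] (no swap needed)
insert 21:
  append 21 at index 8 → [89, 67, 87, 59, 49, 10, 20, 43, 21] (no swap needed)
insert 83:
  append 83 at index 9 → [89, 67, 87, 59, 49, 10, 20, 43, 21, 83]
  83 > parent 49 at index 4, swap → [89, 67, 87, 59, 83, 10, 20, 43, 21, 49]
  83 > parent 67 at index 1, swap → [89, 83, 87, 59, 67, 10, 20, 43, 21, 49]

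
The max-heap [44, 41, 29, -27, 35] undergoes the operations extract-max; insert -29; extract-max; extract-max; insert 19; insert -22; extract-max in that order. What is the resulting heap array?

[19, -22, -29, -27]

extract-max → returns 44:
  remove root 44; move last element 35 to root → [35, 41, 29, -27]
  35 vs larger child 41 at index 1, swap → [41, 35, 29, -27]
insert -29:
  append -29 at index 4 → [41, 35, 29, -27, -29] (no swap needed)
extract-max → returns 41:
  remove root 41; move last element -29 to root → [-29, 35, 29, -27]
  -29 vs larger child 35 at index 1, swap → [35, -29, 29, -27]
  -29 vs only child -27 at index 3, swap → [35, -27, 29, -29]
extract-max → returns 35:
  remove root 35; move last element -29 to root → [-29, -27, 29]
  -29 vs larger child 29 at index 2, swap → [29, -27, -29]
insert 19:
  append 19 at index 3 → [29, -27, -29, 19]
  19 > parent -27 at index 1, swap → [29, 19, -29, -27]
insert -22:
  append -22 at index 4 → [29, 19, -29, -27, -22] (no swap needed)
extract-max → returns 29:
  remove root 29; move last element -22 to root → [-22, 19, -29, -27]
  -22 vs larger child 19 at index 1, swap → [19, -22, -29, -27]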